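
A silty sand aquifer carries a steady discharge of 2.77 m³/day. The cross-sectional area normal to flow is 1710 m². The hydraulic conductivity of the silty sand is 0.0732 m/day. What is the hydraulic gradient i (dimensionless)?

From Q = K·A·i, i = Q / (K·A) = 2.77 / (0.07320 × 1710) = 0.02213.

0.0221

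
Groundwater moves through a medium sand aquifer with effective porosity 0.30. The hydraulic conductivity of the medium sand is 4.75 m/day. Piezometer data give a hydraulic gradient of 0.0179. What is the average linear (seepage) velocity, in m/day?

0.283

Hydraulic gradient i = 0.0179.
Darcy flux q = K · i = 4.750 × 0.01790 = 0.08502 m/day.
Seepage velocity v = q / n_e = 0.08502 / 0.30 = 0.2834 m/day.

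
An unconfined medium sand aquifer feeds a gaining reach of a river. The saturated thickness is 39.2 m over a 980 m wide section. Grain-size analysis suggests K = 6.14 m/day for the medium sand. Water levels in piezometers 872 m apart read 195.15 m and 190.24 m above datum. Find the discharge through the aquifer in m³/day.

1330

Cross-sectional area A = 980 × 39.2 = 38416 m².
Hydraulic gradient i = (195.15 − 190.24) / 872 = 4.91 / 872 = 0.005631.
Darcy's law: Q = K · A · i = 6.140 × 38416 × 0.005631 = 1328 m³/day.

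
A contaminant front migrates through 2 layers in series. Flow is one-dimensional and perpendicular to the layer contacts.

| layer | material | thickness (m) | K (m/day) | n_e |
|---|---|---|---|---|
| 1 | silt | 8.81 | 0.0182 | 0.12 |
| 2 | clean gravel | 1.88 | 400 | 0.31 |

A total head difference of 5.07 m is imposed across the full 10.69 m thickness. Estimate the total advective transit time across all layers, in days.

157

With flow normal to the layers, continuity requires the same specific discharge q through every layer.
Σ(b_i/K_i) = 8.81/0.0182 + 1.88/400 = 484.1 d.
q = Δh / Σ(b_i/K_i) = 5.07 / 484.1 = 0.01047 m/day.
In each layer the seepage velocity is v_i = q/n_i, so the layer transit time is t_i = b_i·n_i / q:
  layer 1 (silt): t_1 = 8.81 × 0.12 / 0.01047 = 100.9 d
  layer 2 (clean gravel): t_2 = 1.88 × 0.31 / 0.01047 = 55.64 d
Total t = Σ t_i = 156.6 days.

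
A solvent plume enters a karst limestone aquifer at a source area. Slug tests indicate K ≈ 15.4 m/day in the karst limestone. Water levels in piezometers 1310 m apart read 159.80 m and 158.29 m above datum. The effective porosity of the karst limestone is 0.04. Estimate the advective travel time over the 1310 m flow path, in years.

Hydraulic gradient i = (159.80 − 158.29) / 1310 = 1.51 / 1310 = 0.001153.
Darcy flux q = K · i = 15.40 × 0.001153 = 0.01775 m/day.
Seepage velocity v = q / n_e = 0.01775 / 0.04 = 0.4438 m/day.
Travel time t = L / v = 1310 / 0.4438 = 2952 days = 8.082 years.

8.08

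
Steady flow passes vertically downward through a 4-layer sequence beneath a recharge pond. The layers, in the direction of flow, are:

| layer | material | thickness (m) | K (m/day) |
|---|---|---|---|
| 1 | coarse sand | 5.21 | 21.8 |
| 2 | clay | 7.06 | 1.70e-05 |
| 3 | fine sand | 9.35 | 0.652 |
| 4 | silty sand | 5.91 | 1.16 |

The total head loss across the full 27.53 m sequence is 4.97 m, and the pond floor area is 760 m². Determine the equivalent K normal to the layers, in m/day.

6.63e-05

Flow is perpendicular to layering, so the layers act in series and the equivalent K is the thickness-weighted harmonic mean.
Total thickness L = 5.21 + 7.06 + 9.35 + 5.91 = 27.53 m.
Σ(b_i/K_i) = 5.21/21.8 + 7.06/1.70e-05 + 9.35/0.652 + 5.91/1.16 = 4.153e+05 d.
K_eq = L / Σ(b_i/K_i) = 27.53 / 4.153e+05 = 6.629e-05 m/day.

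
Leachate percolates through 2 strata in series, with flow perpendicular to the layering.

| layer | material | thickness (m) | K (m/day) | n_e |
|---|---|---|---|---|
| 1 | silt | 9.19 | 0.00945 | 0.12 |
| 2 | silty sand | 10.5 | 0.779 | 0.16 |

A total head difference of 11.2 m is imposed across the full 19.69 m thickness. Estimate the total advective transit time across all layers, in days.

245

With flow normal to the layers, continuity requires the same specific discharge q through every layer.
Σ(b_i/K_i) = 9.19/0.00945 + 10.5/0.779 = 986.0 d.
q = Δh / Σ(b_i/K_i) = 11.2 / 986.0 = 0.01136 m/day.
In each layer the seepage velocity is v_i = q/n_i, so the layer transit time is t_i = b_i·n_i / q:
  layer 1 (silt): t_1 = 9.19 × 0.12 / 0.01136 = 97.08 d
  layer 2 (silty sand): t_2 = 10.5 × 0.16 / 0.01136 = 147.9 d
Total t = Σ t_i = 245.0 days.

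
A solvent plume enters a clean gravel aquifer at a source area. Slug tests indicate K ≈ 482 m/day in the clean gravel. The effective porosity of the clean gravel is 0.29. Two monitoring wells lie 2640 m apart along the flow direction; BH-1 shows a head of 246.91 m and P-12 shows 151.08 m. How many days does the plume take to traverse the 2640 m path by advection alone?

Hydraulic gradient i = (246.91 − 151.08) / 2640 = 95.83 / 2640 = 0.03630.
Darcy flux q = K · i = 482.0 × 0.03630 = 17.50 m/day.
Seepage velocity v = q / n_e = 17.50 / 0.29 = 60.33 m/day.
Travel time t = L / v = 2640 / 60.33 = 43.76 days.

43.8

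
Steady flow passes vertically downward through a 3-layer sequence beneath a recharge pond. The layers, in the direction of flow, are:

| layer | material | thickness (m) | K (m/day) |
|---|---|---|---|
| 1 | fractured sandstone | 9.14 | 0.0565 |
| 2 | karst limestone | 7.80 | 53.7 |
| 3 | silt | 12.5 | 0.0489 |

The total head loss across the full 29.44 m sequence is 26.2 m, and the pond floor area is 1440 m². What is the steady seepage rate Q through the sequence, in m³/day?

90.4

Flow is perpendicular to layering, so the layers act in series and the equivalent K is the thickness-weighted harmonic mean.
Total thickness L = 9.14 + 7.80 + 12.5 = 29.44 m.
Σ(b_i/K_i) = 9.14/0.0565 + 7.80/53.7 + 12.5/0.0489 = 417.5 d.
K_eq = L / Σ(b_i/K_i) = 29.44 / 417.5 = 0.07051 m/day.
Q = K_eq · A · (Δh/L) = 0.07051 × 1440 × (26.2/29.44) = 90.36 m³/day.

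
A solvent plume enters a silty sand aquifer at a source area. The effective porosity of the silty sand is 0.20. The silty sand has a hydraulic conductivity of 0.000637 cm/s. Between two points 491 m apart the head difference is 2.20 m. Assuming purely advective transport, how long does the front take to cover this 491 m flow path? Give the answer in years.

109

Convert K: 0.000637 cm/s × 864 = 0.5504 m/day.
Hydraulic gradient i = Δh / L = 2.20 / 491 = 0.004481.
Darcy flux q = K · i = 0.5504 × 0.004481 = 0.002466 m/day.
Seepage velocity v = q / n_e = 0.002466 / 0.20 = 0.01233 m/day.
Travel time t = L / v = 491 / 0.01233 = 39821 days = 109.0 years.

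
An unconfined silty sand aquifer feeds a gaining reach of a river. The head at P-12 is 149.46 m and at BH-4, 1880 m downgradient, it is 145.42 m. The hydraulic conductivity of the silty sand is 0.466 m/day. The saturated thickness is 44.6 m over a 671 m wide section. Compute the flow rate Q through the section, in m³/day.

Cross-sectional area A = 671 × 44.6 = 29927 m².
Hydraulic gradient i = (149.46 − 145.42) / 1880 = 4.04 / 1880 = 0.002149.
Darcy's law: Q = K · A · i = 0.4660 × 29927 × 0.002149 = 29.97 m³/day.

30.0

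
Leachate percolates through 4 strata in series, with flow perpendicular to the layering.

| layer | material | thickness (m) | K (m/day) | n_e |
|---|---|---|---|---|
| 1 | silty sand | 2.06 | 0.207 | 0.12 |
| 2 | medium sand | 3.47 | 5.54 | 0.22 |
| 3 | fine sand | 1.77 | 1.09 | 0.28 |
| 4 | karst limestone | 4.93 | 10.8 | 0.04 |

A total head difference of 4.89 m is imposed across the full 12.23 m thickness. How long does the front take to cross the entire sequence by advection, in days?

4.41

With flow normal to the layers, continuity requires the same specific discharge q through every layer.
Σ(b_i/K_i) = 2.06/0.207 + 3.47/5.54 + 1.77/1.09 + 4.93/10.8 = 12.66 d.
q = Δh / Σ(b_i/K_i) = 4.89 / 12.66 = 0.3863 m/day.
In each layer the seepage velocity is v_i = q/n_i, so the layer transit time is t_i = b_i·n_i / q:
  layer 1 (silty sand): t_1 = 2.06 × 0.12 / 0.3863 = 0.6399 d
  layer 2 (medium sand): t_2 = 3.47 × 0.22 / 0.3863 = 1.976 d
  layer 3 (fine sand): t_3 = 1.77 × 0.28 / 0.3863 = 1.283 d
  layer 4 (karst limestone): t_4 = 4.93 × 0.04 / 0.3863 = 0.5105 d
Total t = Σ t_i = 4.409 days.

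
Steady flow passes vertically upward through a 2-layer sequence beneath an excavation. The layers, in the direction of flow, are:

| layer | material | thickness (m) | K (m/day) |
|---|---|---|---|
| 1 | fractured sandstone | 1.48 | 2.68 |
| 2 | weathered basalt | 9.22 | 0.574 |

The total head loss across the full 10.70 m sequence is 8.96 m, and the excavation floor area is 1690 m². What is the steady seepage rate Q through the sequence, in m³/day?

Flow is perpendicular to layering, so the layers act in series and the equivalent K is the thickness-weighted harmonic mean.
Total thickness L = 1.48 + 9.22 = 10.70 m.
Σ(b_i/K_i) = 1.48/2.68 + 9.22/0.574 = 16.61 d.
K_eq = L / Σ(b_i/K_i) = 10.70 / 16.61 = 0.6440 m/day.
Q = K_eq · A · (Δh/L) = 0.6440 × 1690 × (8.96/10.70) = 911.4 m³/day.

911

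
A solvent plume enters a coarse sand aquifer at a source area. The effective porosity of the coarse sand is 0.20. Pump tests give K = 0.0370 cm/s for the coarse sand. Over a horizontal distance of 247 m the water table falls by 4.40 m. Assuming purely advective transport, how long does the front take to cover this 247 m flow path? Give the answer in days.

86.7

Convert K: 0.0370 cm/s × 864 = 31.97 m/day.
Hydraulic gradient i = Δh / L = 4.40 / 247 = 0.01781.
Darcy flux q = K · i = 31.97 × 0.01781 = 0.5695 m/day.
Seepage velocity v = q / n_e = 0.5695 / 0.20 = 2.847 m/day.
Travel time t = L / v = 247 / 2.847 = 86.75 days.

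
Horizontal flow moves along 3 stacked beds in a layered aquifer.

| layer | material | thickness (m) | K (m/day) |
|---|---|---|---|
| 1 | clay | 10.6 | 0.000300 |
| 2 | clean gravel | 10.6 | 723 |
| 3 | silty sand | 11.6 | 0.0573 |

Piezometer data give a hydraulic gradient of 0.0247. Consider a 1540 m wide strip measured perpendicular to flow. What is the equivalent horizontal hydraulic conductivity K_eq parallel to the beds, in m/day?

Flow is parallel to layering, so each bed carries its own Darcy discharge and the transmissivities add.
Σ(K_i·b_i) = 0.000300×10.6 + 723×10.6 + 0.0573×11.6 = 7664 m²/day.
Total thickness b = 32.80 m, so K_eq = Σ(K_i·b_i)/b = 233.7 m/day.

234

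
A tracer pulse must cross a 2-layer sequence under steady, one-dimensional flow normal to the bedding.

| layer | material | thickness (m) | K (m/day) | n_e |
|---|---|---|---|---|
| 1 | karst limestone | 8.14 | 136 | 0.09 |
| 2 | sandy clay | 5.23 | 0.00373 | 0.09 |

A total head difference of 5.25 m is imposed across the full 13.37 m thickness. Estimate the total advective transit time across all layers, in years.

0.880

With flow normal to the layers, continuity requires the same specific discharge q through every layer.
Σ(b_i/K_i) = 8.14/136 + 5.23/0.00373 = 1402 d.
q = Δh / Σ(b_i/K_i) = 5.25 / 1402 = 0.003744 m/day.
In each layer the seepage velocity is v_i = q/n_i, so the layer transit time is t_i = b_i·n_i / q:
  layer 1 (karst limestone): t_1 = 8.14 × 0.09 / 0.003744 = 195.7 d
  layer 2 (sandy clay): t_2 = 5.23 × 0.09 / 0.003744 = 125.7 d
Total t = Σ t_i = 321.4 days = 0.8799 years.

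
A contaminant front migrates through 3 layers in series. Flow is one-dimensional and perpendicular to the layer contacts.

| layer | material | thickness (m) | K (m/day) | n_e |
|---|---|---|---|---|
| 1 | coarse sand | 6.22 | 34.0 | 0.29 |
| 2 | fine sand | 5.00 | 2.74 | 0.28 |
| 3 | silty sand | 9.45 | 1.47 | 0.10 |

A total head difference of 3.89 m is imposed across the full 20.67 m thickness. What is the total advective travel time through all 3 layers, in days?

With flow normal to the layers, continuity requires the same specific discharge q through every layer.
Σ(b_i/K_i) = 6.22/34.0 + 5.00/2.74 + 9.45/1.47 = 8.436 d.
q = Δh / Σ(b_i/K_i) = 3.89 / 8.436 = 0.4611 m/day.
In each layer the seepage velocity is v_i = q/n_i, so the layer transit time is t_i = b_i·n_i / q:
  layer 1 (coarse sand): t_1 = 6.22 × 0.29 / 0.4611 = 3.912 d
  layer 2 (fine sand): t_2 = 5.00 × 0.28 / 0.4611 = 3.036 d
  layer 3 (silty sand): t_3 = 9.45 × 0.10 / 0.4611 = 2.049 d
Total t = Σ t_i = 8.998 days.

9.00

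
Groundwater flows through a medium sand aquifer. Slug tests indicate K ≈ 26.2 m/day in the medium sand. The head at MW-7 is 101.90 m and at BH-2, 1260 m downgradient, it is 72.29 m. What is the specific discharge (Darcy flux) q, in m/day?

Hydraulic gradient i = (101.90 − 72.29) / 1260 = 29.61 / 1260 = 0.02350.
Specific discharge q = K · i = 26.20 × 0.02350 = 0.6157 m/day.

0.616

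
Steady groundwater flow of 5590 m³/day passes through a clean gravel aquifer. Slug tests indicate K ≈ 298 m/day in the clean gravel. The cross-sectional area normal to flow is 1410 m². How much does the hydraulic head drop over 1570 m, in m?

20.9

From Q = K·A·i, i = Q / (K·A) = 5590 / (298.0 × 1410) = 0.01330.
Head loss Δh = i · L = 0.01330 × 1570 = 20.89 m.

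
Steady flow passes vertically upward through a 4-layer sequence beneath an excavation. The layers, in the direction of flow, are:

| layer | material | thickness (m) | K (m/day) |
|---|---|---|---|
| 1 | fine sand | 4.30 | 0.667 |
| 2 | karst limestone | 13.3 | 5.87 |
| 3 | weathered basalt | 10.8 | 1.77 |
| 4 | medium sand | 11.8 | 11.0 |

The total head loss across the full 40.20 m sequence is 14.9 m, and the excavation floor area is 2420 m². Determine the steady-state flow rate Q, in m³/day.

Flow is perpendicular to layering, so the layers act in series and the equivalent K is the thickness-weighted harmonic mean.
Total thickness L = 4.30 + 13.3 + 10.8 + 11.8 = 40.20 m.
Σ(b_i/K_i) = 4.30/0.667 + 13.3/5.87 + 10.8/1.77 + 11.8/11.0 = 15.89 d.
K_eq = L / Σ(b_i/K_i) = 40.20 / 15.89 = 2.530 m/day.
Q = K_eq · A · (Δh/L) = 2.530 × 2420 × (14.9/40.20) = 2270 m³/day.

2270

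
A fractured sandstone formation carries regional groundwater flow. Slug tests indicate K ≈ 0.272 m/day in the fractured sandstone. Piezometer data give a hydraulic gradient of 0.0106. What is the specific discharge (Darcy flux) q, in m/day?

0.00288

Hydraulic gradient i = 0.0106.
Specific discharge q = K · i = 0.2720 × 0.01060 = 0.002883 m/day.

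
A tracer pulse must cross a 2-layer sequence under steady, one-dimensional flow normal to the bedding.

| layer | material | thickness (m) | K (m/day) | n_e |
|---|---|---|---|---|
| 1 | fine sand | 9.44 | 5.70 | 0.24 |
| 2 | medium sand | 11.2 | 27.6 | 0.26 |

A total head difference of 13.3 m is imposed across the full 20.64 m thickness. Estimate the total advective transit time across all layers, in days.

With flow normal to the layers, continuity requires the same specific discharge q through every layer.
Σ(b_i/K_i) = 9.44/5.70 + 11.2/27.6 = 2.062 d.
q = Δh / Σ(b_i/K_i) = 13.3 / 2.062 = 6.450 m/day.
In each layer the seepage velocity is v_i = q/n_i, so the layer transit time is t_i = b_i·n_i / q:
  layer 1 (fine sand): t_1 = 9.44 × 0.24 / 6.450 = 0.3512 d
  layer 2 (medium sand): t_2 = 11.2 × 0.26 / 6.450 = 0.4515 d
Total t = Σ t_i = 0.8027 days.

0.803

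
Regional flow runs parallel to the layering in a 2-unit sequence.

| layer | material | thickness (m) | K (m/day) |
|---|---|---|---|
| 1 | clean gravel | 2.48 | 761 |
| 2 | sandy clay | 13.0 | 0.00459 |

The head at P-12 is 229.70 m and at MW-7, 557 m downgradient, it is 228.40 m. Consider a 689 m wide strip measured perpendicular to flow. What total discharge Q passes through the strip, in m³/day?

3030

Flow is parallel to layering, so each bed carries its own Darcy discharge and the transmissivities add.
Σ(K_i·b_i) = 761×2.48 + 0.00459×13.0 = 1887 m²/day.
Hydraulic gradient i = (229.70 − 228.40) / 557 = 1.3 / 557 = 0.002334.
Q = Σ(K_i·b_i) · W · i = 1887 × 689 × 0.002334 = 3035 m³/day.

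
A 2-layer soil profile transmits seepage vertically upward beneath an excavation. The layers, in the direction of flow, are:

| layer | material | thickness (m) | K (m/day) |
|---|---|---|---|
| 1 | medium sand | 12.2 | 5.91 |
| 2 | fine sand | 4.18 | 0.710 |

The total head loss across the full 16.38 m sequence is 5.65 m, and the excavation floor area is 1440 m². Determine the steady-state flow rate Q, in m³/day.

Flow is perpendicular to layering, so the layers act in series and the equivalent K is the thickness-weighted harmonic mean.
Total thickness L = 12.2 + 4.18 = 16.38 m.
Σ(b_i/K_i) = 12.2/5.91 + 4.18/0.710 = 7.952 d.
K_eq = L / Σ(b_i/K_i) = 16.38 / 7.952 = 2.060 m/day.
Q = K_eq · A · (Δh/L) = 2.060 × 1440 × (5.65/16.38) = 1023 m³/day.

1020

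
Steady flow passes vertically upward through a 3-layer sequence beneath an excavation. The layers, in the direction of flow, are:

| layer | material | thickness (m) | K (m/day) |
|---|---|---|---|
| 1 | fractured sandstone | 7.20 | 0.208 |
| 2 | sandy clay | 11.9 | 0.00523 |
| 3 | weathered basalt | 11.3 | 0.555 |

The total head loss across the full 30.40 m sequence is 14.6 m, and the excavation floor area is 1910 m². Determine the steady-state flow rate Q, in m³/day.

Flow is perpendicular to layering, so the layers act in series and the equivalent K is the thickness-weighted harmonic mean.
Total thickness L = 7.20 + 11.9 + 11.3 = 30.40 m.
Σ(b_i/K_i) = 7.20/0.208 + 11.9/0.00523 + 11.3/0.555 = 2330 d.
K_eq = L / Σ(b_i/K_i) = 30.40 / 2330 = 0.01305 m/day.
Q = K_eq · A · (Δh/L) = 0.01305 × 1910 × (14.6/30.40) = 11.97 m³/day.

12.0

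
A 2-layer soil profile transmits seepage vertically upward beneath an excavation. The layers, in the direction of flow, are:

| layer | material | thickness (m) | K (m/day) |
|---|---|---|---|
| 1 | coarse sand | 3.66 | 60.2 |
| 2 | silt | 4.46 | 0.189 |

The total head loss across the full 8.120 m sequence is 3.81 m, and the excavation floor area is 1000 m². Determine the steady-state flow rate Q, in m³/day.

Flow is perpendicular to layering, so the layers act in series and the equivalent K is the thickness-weighted harmonic mean.
Total thickness L = 3.66 + 4.46 = 8.120 m.
Σ(b_i/K_i) = 3.66/60.2 + 4.46/0.189 = 23.66 d.
K_eq = L / Σ(b_i/K_i) = 8.120 / 23.66 = 0.3432 m/day.
Q = K_eq · A · (Δh/L) = 0.3432 × 1000 × (3.81/8.120) = 161.0 m³/day.

161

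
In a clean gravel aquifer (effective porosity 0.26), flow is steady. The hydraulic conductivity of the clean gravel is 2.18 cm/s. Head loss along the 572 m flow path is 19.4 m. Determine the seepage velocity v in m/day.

Convert K: 2.18 cm/s × 864 = 1884 m/day.
Hydraulic gradient i = Δh / L = 19.4 / 572 = 0.03392.
Darcy flux q = K · i = 1884 × 0.03392 = 63.88 m/day.
Seepage velocity v = q / n_e = 63.88 / 0.26 = 245.7 m/day.

246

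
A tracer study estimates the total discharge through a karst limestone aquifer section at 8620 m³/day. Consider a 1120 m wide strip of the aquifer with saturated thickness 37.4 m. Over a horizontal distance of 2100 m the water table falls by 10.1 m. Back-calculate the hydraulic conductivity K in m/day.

42.8

Cross-sectional area A = 1120 × 37.4 = 41888 m².
Hydraulic gradient i = Δh / L = 10.1 / 2100 = 0.004810.
From Q = K·A·i, K = Q / (A·i) = 8620 / (41888 × 0.004810) = 42.79 m/day.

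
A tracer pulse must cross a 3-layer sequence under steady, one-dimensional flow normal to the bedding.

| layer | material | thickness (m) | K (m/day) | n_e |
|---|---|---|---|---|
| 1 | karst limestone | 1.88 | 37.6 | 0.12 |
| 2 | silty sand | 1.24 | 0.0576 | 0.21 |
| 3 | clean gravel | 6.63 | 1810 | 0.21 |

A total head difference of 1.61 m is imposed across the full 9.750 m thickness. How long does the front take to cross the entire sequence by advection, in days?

25.2

With flow normal to the layers, continuity requires the same specific discharge q through every layer.
Σ(b_i/K_i) = 1.88/37.6 + 1.24/0.0576 + 6.63/1810 = 21.58 d.
q = Δh / Σ(b_i/K_i) = 1.61 / 21.58 = 0.07460 m/day.
In each layer the seepage velocity is v_i = q/n_i, so the layer transit time is t_i = b_i·n_i / q:
  layer 1 (karst limestone): t_1 = 1.88 × 0.12 / 0.07460 = 3.024 d
  layer 2 (silty sand): t_2 = 1.24 × 0.21 / 0.07460 = 3.491 d
  layer 3 (clean gravel): t_3 = 6.63 × 0.21 / 0.07460 = 18.66 d
Total t = Σ t_i = 25.18 days.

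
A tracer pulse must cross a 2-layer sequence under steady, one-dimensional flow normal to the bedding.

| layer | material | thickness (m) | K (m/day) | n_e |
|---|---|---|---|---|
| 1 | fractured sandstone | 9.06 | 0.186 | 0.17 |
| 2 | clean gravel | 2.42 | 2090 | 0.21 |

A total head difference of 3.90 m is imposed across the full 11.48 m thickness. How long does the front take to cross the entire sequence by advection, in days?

With flow normal to the layers, continuity requires the same specific discharge q through every layer.
Σ(b_i/K_i) = 9.06/0.186 + 2.42/2090 = 48.71 d.
q = Δh / Σ(b_i/K_i) = 3.90 / 48.71 = 0.08006 m/day.
In each layer the seepage velocity is v_i = q/n_i, so the layer transit time is t_i = b_i·n_i / q:
  layer 1 (fractured sandstone): t_1 = 9.06 × 0.17 / 0.08006 = 19.24 d
  layer 2 (clean gravel): t_2 = 2.42 × 0.21 / 0.08006 = 6.347 d
Total t = Σ t_i = 25.58 days.

25.6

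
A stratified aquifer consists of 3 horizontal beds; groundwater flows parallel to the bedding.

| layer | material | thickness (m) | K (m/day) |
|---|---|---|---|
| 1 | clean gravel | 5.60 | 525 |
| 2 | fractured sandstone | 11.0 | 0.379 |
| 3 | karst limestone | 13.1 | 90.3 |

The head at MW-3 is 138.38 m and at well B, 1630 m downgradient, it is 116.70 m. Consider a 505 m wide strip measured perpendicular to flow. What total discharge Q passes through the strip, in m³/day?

27700

Flow is parallel to layering, so each bed carries its own Darcy discharge and the transmissivities add.
Σ(K_i·b_i) = 525×5.60 + 0.379×11.0 + 90.3×13.1 = 4127 m²/day.
Hydraulic gradient i = (138.38 − 116.70) / 1630 = 21.68 / 1630 = 0.01330.
Q = Σ(K_i·b_i) · W · i = 4127 × 505 × 0.01330 = 27721 m³/day.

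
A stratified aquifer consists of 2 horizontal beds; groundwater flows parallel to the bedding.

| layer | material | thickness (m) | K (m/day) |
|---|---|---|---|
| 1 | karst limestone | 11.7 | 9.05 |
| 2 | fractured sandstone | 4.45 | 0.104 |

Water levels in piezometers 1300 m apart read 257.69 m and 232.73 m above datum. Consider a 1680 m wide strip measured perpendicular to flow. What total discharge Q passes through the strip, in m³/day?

3430

Flow is parallel to layering, so each bed carries its own Darcy discharge and the transmissivities add.
Σ(K_i·b_i) = 9.05×11.7 + 0.104×4.45 = 106.3 m²/day.
Hydraulic gradient i = (257.69 − 232.73) / 1300 = 24.96 / 1300 = 0.01920.
Q = Σ(K_i·b_i) · W · i = 106.3 × 1680 × 0.01920 = 3430 m³/day.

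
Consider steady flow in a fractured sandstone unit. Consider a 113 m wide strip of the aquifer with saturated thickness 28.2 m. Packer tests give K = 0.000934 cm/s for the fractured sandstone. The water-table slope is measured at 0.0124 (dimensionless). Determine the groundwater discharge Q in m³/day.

Convert K: 0.000934 cm/s × 864 = 0.8070 m/day.
Cross-sectional area A = 113 × 28.2 = 3187 m².
Hydraulic gradient i = 0.0124.
Darcy's law: Q = K · A · i = 0.8070 × 3187 × 0.01240 = 31.89 m³/day.

31.9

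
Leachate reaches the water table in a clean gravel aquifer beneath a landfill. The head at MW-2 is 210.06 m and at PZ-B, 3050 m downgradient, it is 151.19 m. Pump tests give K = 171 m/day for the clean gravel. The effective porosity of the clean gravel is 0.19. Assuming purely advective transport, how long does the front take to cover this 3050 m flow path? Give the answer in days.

176

Hydraulic gradient i = (210.06 − 151.19) / 3050 = 58.87 / 3050 = 0.01930.
Darcy flux q = K · i = 171.0 × 0.01930 = 3.301 m/day.
Seepage velocity v = q / n_e = 3.301 / 0.19 = 17.37 m/day.
Travel time t = L / v = 3050 / 17.37 = 175.6 days.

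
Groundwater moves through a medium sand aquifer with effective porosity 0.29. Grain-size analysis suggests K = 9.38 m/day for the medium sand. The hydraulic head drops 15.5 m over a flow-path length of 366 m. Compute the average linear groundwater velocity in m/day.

Hydraulic gradient i = Δh / L = 15.5 / 366 = 0.04235.
Darcy flux q = K · i = 9.380 × 0.04235 = 0.3972 m/day.
Seepage velocity v = q / n_e = 0.3972 / 0.29 = 1.370 m/day.

1.37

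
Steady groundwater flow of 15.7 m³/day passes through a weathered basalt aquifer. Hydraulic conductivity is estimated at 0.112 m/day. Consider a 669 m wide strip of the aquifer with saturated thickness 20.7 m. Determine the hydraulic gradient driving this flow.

0.0101

Cross-sectional area A = 669 × 20.7 = 13848 m².
From Q = K·A·i, i = Q / (K·A) = 15.7 / (0.1120 × 13848) = 0.01012.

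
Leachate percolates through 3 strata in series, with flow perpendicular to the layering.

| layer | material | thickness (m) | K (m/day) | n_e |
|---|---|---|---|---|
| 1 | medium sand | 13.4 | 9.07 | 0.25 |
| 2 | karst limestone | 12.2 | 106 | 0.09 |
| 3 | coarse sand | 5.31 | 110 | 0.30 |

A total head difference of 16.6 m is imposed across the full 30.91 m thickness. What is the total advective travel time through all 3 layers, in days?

With flow normal to the layers, continuity requires the same specific discharge q through every layer.
Σ(b_i/K_i) = 13.4/9.07 + 12.2/106 + 5.31/110 = 1.641 d.
q = Δh / Σ(b_i/K_i) = 16.6 / 1.641 = 10.12 m/day.
In each layer the seepage velocity is v_i = q/n_i, so the layer transit time is t_i = b_i·n_i / q:
  layer 1 (medium sand): t_1 = 13.4 × 0.25 / 10.12 = 0.3311 d
  layer 2 (karst limestone): t_2 = 12.2 × 0.09 / 10.12 = 0.1085 d
  layer 3 (coarse sand): t_3 = 5.31 × 0.30 / 10.12 = 0.1575 d
Total t = Σ t_i = 0.5971 days.

0.597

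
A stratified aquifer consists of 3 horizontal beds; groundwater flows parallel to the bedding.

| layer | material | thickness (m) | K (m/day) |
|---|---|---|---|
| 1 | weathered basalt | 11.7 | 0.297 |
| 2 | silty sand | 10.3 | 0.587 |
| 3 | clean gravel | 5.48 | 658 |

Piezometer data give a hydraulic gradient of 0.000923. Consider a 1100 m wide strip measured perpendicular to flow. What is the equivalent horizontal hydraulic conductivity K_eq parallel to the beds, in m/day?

Flow is parallel to layering, so each bed carries its own Darcy discharge and the transmissivities add.
Σ(K_i·b_i) = 0.297×11.7 + 0.587×10.3 + 658×5.48 = 3615 m²/day.
Total thickness b = 27.48 m, so K_eq = Σ(K_i·b_i)/b = 131.6 m/day.

132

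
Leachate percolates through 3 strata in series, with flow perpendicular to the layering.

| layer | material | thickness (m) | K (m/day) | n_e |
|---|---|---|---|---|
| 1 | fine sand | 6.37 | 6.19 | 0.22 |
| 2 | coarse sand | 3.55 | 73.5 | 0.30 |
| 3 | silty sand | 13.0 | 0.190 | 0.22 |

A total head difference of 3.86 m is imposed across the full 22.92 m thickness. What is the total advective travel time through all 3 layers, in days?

95.9

With flow normal to the layers, continuity requires the same specific discharge q through every layer.
Σ(b_i/K_i) = 6.37/6.19 + 3.55/73.5 + 13.0/0.190 = 69.50 d.
q = Δh / Σ(b_i/K_i) = 3.86 / 69.50 = 0.05554 m/day.
In each layer the seepage velocity is v_i = q/n_i, so the layer transit time is t_i = b_i·n_i / q:
  layer 1 (fine sand): t_1 = 6.37 × 0.22 / 0.05554 = 25.23 d
  layer 2 (coarse sand): t_2 = 3.55 × 0.30 / 0.05554 = 19.18 d
  layer 3 (silty sand): t_3 = 13.0 × 0.22 / 0.05554 = 51.49 d
Total t = Σ t_i = 95.90 days.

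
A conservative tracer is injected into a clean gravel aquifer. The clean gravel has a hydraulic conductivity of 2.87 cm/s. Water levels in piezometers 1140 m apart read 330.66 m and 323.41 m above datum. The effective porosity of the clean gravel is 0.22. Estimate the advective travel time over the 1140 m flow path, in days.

Convert K: 2.87 cm/s × 864 = 2480 m/day.
Hydraulic gradient i = (330.66 − 323.41) / 1140 = 7.25 / 1140 = 0.006360.
Darcy flux q = K · i = 2480 × 0.006360 = 15.77 m/day.
Seepage velocity v = q / n_e = 15.77 / 0.22 = 71.68 m/day.
Travel time t = L / v = 1140 / 71.68 = 15.90 days.

15.9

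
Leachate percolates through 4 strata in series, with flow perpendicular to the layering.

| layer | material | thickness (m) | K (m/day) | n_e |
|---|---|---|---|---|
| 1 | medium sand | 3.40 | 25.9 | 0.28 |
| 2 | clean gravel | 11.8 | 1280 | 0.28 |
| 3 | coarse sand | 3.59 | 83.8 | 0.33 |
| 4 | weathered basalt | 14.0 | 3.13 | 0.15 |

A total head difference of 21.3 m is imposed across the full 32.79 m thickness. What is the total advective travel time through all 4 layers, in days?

1.65

With flow normal to the layers, continuity requires the same specific discharge q through every layer.
Σ(b_i/K_i) = 3.40/25.9 + 11.8/1280 + 3.59/83.8 + 14.0/3.13 = 4.656 d.
q = Δh / Σ(b_i/K_i) = 21.3 / 4.656 = 4.575 m/day.
In each layer the seepage velocity is v_i = q/n_i, so the layer transit time is t_i = b_i·n_i / q:
  layer 1 (medium sand): t_1 = 3.40 × 0.28 / 4.575 = 0.2081 d
  layer 2 (clean gravel): t_2 = 11.8 × 0.28 / 4.575 = 0.7223 d
  layer 3 (coarse sand): t_3 = 3.59 × 0.33 / 4.575 = 0.2590 d
  layer 4 (weathered basalt): t_4 = 14.0 × 0.15 / 4.575 = 0.4591 d
Total t = Σ t_i = 1.648 days.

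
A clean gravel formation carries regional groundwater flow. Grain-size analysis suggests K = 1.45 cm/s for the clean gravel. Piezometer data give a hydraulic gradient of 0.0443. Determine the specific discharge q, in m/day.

55.5

Convert K: 1.45 cm/s × 864 = 1253 m/day.
Hydraulic gradient i = 0.0443.
Specific discharge q = K · i = 1253 × 0.04430 = 55.50 m/day.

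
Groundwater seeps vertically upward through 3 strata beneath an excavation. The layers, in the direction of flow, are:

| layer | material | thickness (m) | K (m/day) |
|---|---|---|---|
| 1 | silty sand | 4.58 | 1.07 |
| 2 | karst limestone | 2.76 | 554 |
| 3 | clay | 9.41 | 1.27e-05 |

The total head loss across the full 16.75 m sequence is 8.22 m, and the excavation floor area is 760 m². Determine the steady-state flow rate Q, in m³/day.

Flow is perpendicular to layering, so the layers act in series and the equivalent K is the thickness-weighted harmonic mean.
Total thickness L = 4.58 + 2.76 + 9.41 = 16.75 m.
Σ(b_i/K_i) = 4.58/1.07 + 2.76/554 + 9.41/1.27e-05 = 7.409e+05 d.
K_eq = L / Σ(b_i/K_i) = 16.75 / 7.409e+05 = 2.261e-05 m/day.
Q = K_eq · A · (Δh/L) = 2.261e-05 × 760 × (8.22/16.75) = 0.008431 m³/day.

0.00843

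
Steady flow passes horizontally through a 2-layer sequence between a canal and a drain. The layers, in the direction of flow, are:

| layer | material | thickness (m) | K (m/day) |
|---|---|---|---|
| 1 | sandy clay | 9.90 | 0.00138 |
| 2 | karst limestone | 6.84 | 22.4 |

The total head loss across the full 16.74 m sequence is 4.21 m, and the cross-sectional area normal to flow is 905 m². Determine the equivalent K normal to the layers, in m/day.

Flow is perpendicular to layering, so the layers act in series and the equivalent K is the thickness-weighted harmonic mean.
Total thickness L = 9.90 + 6.84 = 16.74 m.
Σ(b_i/K_i) = 9.90/0.00138 + 6.84/22.4 = 7174 d.
K_eq = L / Σ(b_i/K_i) = 16.74 / 7174 = 0.002333 m/day.

0.00233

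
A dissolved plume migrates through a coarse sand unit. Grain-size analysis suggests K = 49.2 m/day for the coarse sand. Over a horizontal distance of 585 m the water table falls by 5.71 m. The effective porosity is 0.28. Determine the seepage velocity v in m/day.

1.72

Hydraulic gradient i = Δh / L = 5.71 / 585 = 0.009761.
Darcy flux q = K · i = 49.20 × 0.009761 = 0.4802 m/day.
Seepage velocity v = q / n_e = 0.4802 / 0.28 = 1.715 m/day.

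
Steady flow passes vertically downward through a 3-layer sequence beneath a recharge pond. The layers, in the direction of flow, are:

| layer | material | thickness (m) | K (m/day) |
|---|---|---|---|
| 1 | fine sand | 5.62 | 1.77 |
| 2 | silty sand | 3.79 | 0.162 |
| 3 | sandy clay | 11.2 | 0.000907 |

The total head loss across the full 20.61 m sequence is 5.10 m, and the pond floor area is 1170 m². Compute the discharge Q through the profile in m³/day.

Flow is perpendicular to layering, so the layers act in series and the equivalent K is the thickness-weighted harmonic mean.
Total thickness L = 5.62 + 3.79 + 11.2 = 20.61 m.
Σ(b_i/K_i) = 5.62/1.77 + 3.79/0.162 + 11.2/0.000907 = 12375 d.
K_eq = L / Σ(b_i/K_i) = 20.61 / 12375 = 0.001665 m/day.
Q = K_eq · A · (Δh/L) = 0.001665 × 1170 × (5.10/20.61) = 0.4822 m³/day.

0.482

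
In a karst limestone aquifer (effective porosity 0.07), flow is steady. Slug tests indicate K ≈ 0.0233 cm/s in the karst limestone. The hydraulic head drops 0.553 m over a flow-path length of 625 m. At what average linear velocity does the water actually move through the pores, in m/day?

Convert K: 0.0233 cm/s × 864 = 20.13 m/day.
Hydraulic gradient i = Δh / L = 0.553 / 625 = 0.0008848.
Darcy flux q = K · i = 20.13 × 0.0008848 = 0.01781 m/day.
Seepage velocity v = q / n_e = 0.01781 / 0.07 = 0.2545 m/day.

0.254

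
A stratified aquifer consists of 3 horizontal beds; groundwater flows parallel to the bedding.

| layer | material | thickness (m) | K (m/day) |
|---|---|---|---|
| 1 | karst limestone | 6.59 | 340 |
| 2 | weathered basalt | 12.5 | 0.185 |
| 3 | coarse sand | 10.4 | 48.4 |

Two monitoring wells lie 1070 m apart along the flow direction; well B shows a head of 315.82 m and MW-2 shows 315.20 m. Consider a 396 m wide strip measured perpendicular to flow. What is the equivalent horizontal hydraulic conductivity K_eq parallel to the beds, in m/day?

93.1

Flow is parallel to layering, so each bed carries its own Darcy discharge and the transmissivities add.
Σ(K_i·b_i) = 340×6.59 + 0.185×12.5 + 48.4×10.4 = 2746 m²/day.
Total thickness b = 29.49 m, so K_eq = Σ(K_i·b_i)/b = 93.13 m/day.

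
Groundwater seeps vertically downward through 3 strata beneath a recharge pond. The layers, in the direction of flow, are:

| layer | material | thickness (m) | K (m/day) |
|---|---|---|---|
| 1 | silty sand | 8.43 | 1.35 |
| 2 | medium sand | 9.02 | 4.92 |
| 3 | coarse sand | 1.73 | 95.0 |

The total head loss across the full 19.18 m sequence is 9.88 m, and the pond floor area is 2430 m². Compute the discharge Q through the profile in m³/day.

Flow is perpendicular to layering, so the layers act in series and the equivalent K is the thickness-weighted harmonic mean.
Total thickness L = 8.43 + 9.02 + 1.73 = 19.18 m.
Σ(b_i/K_i) = 8.43/1.35 + 9.02/4.92 + 1.73/95.0 = 8.096 d.
K_eq = L / Σ(b_i/K_i) = 19.18 / 8.096 = 2.369 m/day.
Q = K_eq · A · (Δh/L) = 2.369 × 2430 × (9.88/19.18) = 2965 m³/day.

2970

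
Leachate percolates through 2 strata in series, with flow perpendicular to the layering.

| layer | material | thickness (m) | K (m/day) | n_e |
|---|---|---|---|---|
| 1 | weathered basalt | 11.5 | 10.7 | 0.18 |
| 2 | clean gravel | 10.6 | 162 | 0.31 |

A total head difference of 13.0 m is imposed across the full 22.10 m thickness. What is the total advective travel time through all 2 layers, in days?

With flow normal to the layers, continuity requires the same specific discharge q through every layer.
Σ(b_i/K_i) = 11.5/10.7 + 10.6/162 = 1.140 d.
q = Δh / Σ(b_i/K_i) = 13.0 / 1.140 = 11.40 m/day.
In each layer the seepage velocity is v_i = q/n_i, so the layer transit time is t_i = b_i·n_i / q:
  layer 1 (weathered basalt): t_1 = 11.5 × 0.18 / 11.40 = 0.1816 d
  layer 2 (clean gravel): t_2 = 10.6 × 0.31 / 11.40 = 0.2882 d
Total t = Σ t_i = 0.4698 days.

0.470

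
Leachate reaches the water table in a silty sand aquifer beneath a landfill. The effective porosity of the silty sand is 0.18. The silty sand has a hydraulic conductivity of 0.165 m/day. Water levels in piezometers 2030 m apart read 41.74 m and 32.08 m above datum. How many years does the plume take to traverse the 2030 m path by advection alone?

Hydraulic gradient i = (41.74 − 32.08) / 2030 = 9.66 / 2030 = 0.004759.
Darcy flux q = K · i = 0.1650 × 0.004759 = 0.0007852 m/day.
Seepage velocity v = q / n_e = 0.0007852 / 0.18 = 0.004362 m/day.
Travel time t = L / v = 2030 / 0.004362 = 4.654e+05 days = 1274 years.

1270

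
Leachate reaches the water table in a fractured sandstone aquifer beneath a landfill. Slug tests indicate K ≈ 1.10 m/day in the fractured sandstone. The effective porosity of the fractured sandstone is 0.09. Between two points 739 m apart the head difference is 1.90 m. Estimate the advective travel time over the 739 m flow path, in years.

Hydraulic gradient i = Δh / L = 1.90 / 739 = 0.002571.
Darcy flux q = K · i = 1.100 × 0.002571 = 0.002828 m/day.
Seepage velocity v = q / n_e = 0.002828 / 0.09 = 0.03142 m/day.
Travel time t = L / v = 739 / 0.03142 = 23517 days = 64.39 years.

64.4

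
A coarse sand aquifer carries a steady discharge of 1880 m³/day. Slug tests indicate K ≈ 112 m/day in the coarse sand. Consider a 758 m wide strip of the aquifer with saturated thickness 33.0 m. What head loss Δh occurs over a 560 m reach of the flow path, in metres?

0.376

Cross-sectional area A = 758 × 33.0 = 25014 m².
From Q = K·A·i, i = Q / (K·A) = 1880 / (112.0 × 25014) = 0.0006711.
Head loss Δh = i · L = 0.0006711 × 560 = 0.3758 m.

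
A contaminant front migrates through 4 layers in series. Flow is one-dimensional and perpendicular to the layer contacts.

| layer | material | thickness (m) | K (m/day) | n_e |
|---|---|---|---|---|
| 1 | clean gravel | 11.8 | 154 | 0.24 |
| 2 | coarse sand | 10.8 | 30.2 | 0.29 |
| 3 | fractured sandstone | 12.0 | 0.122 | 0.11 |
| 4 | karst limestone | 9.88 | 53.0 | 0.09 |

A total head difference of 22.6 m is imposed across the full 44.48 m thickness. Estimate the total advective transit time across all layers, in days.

With flow normal to the layers, continuity requires the same specific discharge q through every layer.
Σ(b_i/K_i) = 11.8/154 + 10.8/30.2 + 12.0/0.122 + 9.88/53.0 = 98.98 d.
q = Δh / Σ(b_i/K_i) = 22.6 / 98.98 = 0.2283 m/day.
In each layer the seepage velocity is v_i = q/n_i, so the layer transit time is t_i = b_i·n_i / q:
  layer 1 (clean gravel): t_1 = 11.8 × 0.24 / 0.2283 = 12.40 d
  layer 2 (coarse sand): t_2 = 10.8 × 0.29 / 0.2283 = 13.72 d
  layer 3 (fractured sandstone): t_3 = 12.0 × 0.11 / 0.2283 = 5.781 d
  layer 4 (karst limestone): t_4 = 9.88 × 0.09 / 0.2283 = 3.894 d
Total t = Σ t_i = 35.80 days.

35.8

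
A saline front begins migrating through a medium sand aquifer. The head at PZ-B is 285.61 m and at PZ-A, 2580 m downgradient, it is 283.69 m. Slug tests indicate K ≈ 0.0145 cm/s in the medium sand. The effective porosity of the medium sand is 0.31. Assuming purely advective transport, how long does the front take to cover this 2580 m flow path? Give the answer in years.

Convert K: 0.0145 cm/s × 864 = 12.53 m/day.
Hydraulic gradient i = (285.61 − 283.69) / 2580 = 1.92 / 2580 = 0.0007442.
Darcy flux q = K · i = 12.53 × 0.0007442 = 0.009323 m/day.
Seepage velocity v = q / n_e = 0.009323 / 0.31 = 0.03007 m/day.
Travel time t = L / v = 2580 / 0.03007 = 85786 days = 234.9 years.

235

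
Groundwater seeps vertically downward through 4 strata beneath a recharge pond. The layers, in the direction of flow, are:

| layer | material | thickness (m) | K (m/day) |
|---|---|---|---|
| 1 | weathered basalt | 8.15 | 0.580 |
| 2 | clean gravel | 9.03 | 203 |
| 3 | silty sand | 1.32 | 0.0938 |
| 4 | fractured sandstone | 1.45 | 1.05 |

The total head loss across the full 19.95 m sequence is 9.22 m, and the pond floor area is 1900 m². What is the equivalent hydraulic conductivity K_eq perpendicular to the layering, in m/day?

0.675

Flow is perpendicular to layering, so the layers act in series and the equivalent K is the thickness-weighted harmonic mean.
Total thickness L = 8.15 + 9.03 + 1.32 + 1.45 = 19.95 m.
Σ(b_i/K_i) = 8.15/0.580 + 9.03/203 + 1.32/0.0938 + 1.45/1.05 = 29.55 d.
K_eq = L / Σ(b_i/K_i) = 19.95 / 29.55 = 0.6751 m/day.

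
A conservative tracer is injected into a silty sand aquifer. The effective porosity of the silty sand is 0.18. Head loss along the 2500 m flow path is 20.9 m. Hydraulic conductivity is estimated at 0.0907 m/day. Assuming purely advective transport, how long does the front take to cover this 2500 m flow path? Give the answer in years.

Hydraulic gradient i = Δh / L = 20.9 / 2500 = 0.008360.
Darcy flux q = K · i = 0.09070 × 0.008360 = 0.0007583 m/day.
Seepage velocity v = q / n_e = 0.0007583 / 0.18 = 0.004213 m/day.
Travel time t = L / v = 2500 / 0.004213 = 5.935e+05 days = 1625 years.

1620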